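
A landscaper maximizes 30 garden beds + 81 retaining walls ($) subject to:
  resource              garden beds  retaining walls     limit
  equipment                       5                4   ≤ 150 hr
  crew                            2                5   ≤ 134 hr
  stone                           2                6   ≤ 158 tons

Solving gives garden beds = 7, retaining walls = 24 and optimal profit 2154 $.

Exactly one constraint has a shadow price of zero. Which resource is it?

equipment

equipment: 131/150 (slack 19)
crew: 134/134 (binding)
stone: 158/158 (binding)
By complementary slackness, a constraint with positive slack has shadow price 0 → equipment.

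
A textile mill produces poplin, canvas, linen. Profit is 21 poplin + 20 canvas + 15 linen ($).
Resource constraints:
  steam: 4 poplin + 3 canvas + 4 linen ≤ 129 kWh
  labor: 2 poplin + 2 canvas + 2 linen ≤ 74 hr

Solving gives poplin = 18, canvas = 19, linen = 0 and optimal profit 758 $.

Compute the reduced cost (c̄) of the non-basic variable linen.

-6

At the optimum: steam uses 129 of 129 (binding); labor uses 74 of 74 (binding).
Dual feasibility on the basic columns requires 4·y_steam + 2·y_labor = 21, 3·y_steam + 2·y_labor = 20.
→ y_steam = 1 and y_labor = 8.5.
Reduced cost of linen: c₃ − yᵀa₃ = 15 − (1·4 + 8.5·2) = 15 − 21 = -6.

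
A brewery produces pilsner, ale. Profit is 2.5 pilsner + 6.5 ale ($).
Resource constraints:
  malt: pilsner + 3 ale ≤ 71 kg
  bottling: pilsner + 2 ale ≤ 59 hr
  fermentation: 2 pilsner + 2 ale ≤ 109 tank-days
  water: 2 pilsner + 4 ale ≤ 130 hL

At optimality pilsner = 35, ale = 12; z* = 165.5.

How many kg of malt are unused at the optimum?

0

malt used = 1·35 + 3·12 = 71; slack = 71 − 71 = 0.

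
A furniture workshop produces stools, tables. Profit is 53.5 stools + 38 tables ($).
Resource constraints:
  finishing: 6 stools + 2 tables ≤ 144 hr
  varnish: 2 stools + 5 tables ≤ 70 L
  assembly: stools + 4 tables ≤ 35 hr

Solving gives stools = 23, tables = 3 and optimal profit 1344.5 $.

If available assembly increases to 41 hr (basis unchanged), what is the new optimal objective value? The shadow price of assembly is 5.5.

Δb = 6, so new z* = 1344.5 + (5.5)·(6) = 1344.5 + 33 = 1377.5.

1377.5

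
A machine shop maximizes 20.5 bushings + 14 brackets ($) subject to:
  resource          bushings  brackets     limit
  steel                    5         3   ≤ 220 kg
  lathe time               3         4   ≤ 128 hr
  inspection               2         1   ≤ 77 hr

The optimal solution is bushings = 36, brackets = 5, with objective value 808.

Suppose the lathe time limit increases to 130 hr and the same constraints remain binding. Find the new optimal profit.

Check each constraint at x*: steel 195/220 (slack 25); lathe time 128/128 (tight); inspection 77/77 (tight).
Since steel is not tight, its dual is 0.
The binding rows give the dual system: 3·y_lathe time + 2·y_inspection = 20.5 and 4·y_lathe time + 1·y_inspection = 14.
Solving: y_lathe time = 1.5, y_inspection = 8.
Δz = y_lathe time·Δb = 1.5 × (2) = 3, so new z* = 808 + 3 = 811.

811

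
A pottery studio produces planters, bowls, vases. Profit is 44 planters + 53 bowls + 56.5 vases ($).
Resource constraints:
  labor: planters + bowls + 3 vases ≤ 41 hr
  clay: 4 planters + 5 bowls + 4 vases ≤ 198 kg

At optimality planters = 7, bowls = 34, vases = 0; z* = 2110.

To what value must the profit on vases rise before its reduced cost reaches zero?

At the optimum: labor uses 41 of 41 (binding); clay uses 198 of 198 (binding).
From A_Bᵀ y = c: 1·y_labor + 4·y_clay = 44; 1·y_labor + 5·y_clay = 53.
→ y_labor = 8 and y_clay = 9.
vases enters the basis when its profit ≥ yᵀa₃ = 8·3 + 9·4 = 60.

60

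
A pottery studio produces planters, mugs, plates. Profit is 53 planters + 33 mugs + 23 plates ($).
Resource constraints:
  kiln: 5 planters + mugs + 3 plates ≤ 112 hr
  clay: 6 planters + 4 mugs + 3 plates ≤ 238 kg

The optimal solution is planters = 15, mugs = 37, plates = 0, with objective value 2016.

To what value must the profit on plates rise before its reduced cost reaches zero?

At the optimum: kiln uses 112 of 112 (binding); clay uses 238 of 238 (binding).
The binding rows give the dual system: 5·y_kiln + 6·y_clay = 53 and 1·y_kiln + 4·y_clay = 33.
This yields shadow prices y_kiln = 1, y_clay = 8.
plates enters the basis when its profit ≥ yᵀa₃ = 1·3 + 8·3 = 27.

27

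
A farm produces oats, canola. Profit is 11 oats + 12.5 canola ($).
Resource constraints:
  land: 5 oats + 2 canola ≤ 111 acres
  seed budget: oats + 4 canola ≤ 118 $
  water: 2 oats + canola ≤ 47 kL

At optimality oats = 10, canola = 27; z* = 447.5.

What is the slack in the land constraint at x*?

land used = 5·10 + 2·27 = 104; slack = 111 − 104 = 7.

7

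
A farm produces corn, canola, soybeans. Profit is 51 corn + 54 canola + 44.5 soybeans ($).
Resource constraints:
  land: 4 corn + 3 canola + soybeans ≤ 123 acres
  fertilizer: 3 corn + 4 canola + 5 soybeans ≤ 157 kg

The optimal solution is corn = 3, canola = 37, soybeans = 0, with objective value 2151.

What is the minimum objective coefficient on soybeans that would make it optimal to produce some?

Both land and fertilizer are binding at x*.
The binding rows give the dual system: 4·y_land + 3·y_fertilizer = 51 and 3·y_land + 4·y_fertilizer = 54.
Solving: y_land = 6, y_fertilizer = 9.
soybeans enters the basis when its profit ≥ yᵀa₃ = 6·1 + 9·5 = 51.

51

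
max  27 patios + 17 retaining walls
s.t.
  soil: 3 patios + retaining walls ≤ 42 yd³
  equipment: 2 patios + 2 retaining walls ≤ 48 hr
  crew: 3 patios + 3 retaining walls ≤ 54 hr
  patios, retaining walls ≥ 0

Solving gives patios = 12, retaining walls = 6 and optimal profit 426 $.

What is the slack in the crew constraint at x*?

0

crew used = 3·12 + 3·6 = 54; slack = 54 − 54 = 0.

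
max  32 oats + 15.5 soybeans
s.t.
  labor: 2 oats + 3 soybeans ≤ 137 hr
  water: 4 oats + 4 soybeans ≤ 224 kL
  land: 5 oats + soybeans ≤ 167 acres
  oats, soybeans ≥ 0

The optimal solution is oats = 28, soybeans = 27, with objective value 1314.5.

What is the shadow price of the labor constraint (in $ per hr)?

3.5

At the optimum: labor uses 137 of 137 (binding); water uses 220 of 224 (slack = 4); land uses 167 of 167 (binding).
By complementary slackness, y = 0 for the non-binding constraint.
From A_Bᵀ y = c: 2·y_labor + 5·y_land = 32; 3·y_labor + 1·y_land = 15.5.
Solving: y_labor = 3.5, y_land = 5.
Shadow price of labor = 3.5.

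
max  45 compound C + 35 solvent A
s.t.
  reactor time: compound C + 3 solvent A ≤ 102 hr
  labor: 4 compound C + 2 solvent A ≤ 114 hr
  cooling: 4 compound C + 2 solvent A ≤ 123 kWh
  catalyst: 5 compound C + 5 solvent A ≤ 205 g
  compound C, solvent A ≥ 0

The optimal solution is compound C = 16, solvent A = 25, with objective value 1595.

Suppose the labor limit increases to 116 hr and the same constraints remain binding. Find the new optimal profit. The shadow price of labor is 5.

Δb = 2, so new z* = 1595 + (5)·(2) = 1595 + 10 = 1605.

1605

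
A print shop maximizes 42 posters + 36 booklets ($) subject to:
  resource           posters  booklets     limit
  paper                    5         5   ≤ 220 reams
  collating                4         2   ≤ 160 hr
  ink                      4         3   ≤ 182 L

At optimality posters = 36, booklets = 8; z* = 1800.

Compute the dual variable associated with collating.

3

Binding: paper and collating. Non-binding: ink (14 unused).
Slack constraints have shadow price 0 (complementary slackness).
The binding rows give the dual system: 5·y_paper + 4·y_collating = 42 and 5·y_paper + 2·y_collating = 36.
→ y_paper = 6 and y_collating = 3.
Shadow price of collating = 3.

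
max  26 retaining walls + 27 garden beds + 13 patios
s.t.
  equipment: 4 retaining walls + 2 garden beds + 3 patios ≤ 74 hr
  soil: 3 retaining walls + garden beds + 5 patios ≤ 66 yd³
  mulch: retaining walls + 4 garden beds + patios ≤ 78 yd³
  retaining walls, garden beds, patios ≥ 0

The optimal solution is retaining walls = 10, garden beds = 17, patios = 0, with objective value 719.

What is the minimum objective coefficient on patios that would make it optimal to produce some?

At the optimum: equipment uses 74 of 74 (binding); soil uses 47 of 66 (slack = 19); mulch uses 78 of 78 (binding).
Slack constraints have shadow price 0 (complementary slackness).
The binding rows give the dual system: 4·y_equipment + 1·y_mulch = 26 and 2·y_equipment + 4·y_mulch = 27.
→ y_equipment = 5.5 and y_mulch = 4.
patios enters the basis when its profit ≥ yᵀa₃ = 5.5·3 + 4·1 = 20.5.

20.5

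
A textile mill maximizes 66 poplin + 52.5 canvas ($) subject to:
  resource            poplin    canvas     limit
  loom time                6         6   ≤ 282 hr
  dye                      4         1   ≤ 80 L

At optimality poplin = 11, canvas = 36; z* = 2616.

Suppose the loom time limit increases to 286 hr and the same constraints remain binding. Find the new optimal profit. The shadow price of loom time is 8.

2648

Δb = 4, so new z* = 2616 + (8)·(4) = 2616 + 32 = 2648.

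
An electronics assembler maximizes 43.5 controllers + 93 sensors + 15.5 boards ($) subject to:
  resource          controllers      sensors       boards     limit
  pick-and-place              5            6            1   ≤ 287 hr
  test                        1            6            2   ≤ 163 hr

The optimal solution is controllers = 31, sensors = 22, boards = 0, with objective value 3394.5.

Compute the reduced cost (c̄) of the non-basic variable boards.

-8.5

Both pick-and-place and test are binding at x*.
Dual feasibility on the basic columns requires 5·y_pick-and-place + 1·y_test = 43.5, 6·y_pick-and-place + 6·y_test = 93.
This yields shadow prices y_pick-and-place = 7, y_test = 8.5.
Reduced cost of boards: c₃ − yᵀa₃ = 15.5 − (7·1 + 8.5·2) = 15.5 − 24 = -8.5.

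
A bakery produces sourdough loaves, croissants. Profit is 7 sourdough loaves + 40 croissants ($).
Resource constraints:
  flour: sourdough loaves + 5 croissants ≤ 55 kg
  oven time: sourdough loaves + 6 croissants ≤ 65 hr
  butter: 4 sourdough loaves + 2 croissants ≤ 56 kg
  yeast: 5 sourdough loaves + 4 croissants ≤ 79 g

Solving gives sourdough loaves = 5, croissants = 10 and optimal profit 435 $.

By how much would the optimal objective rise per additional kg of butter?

0

Check each constraint at x*: flour 55/55 (tight); oven time 65/65 (tight); butter 40/56 (slack 16); yeast 65/79 (slack 14).
By complementary slackness, y = 0 for the non-binding constraints.
From A_Bᵀ y = c: 1·y_flour + 1·y_oven time = 7; 5·y_flour + 6·y_oven time = 40.
This yields shadow prices y_flour = 2, y_oven time = 5.
Shadow price of butter = 0.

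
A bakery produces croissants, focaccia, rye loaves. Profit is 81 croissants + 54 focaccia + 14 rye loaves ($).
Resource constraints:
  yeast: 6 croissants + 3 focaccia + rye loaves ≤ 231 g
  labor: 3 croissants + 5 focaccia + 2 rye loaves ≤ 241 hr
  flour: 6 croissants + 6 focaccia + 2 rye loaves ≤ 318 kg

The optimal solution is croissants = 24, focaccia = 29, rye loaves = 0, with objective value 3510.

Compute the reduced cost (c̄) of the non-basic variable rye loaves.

-4

Check each constraint at x*: yeast 231/231 (tight); labor 217/241 (slack 24); flour 318/318 (tight).
Slack constraints have shadow price 0 (complementary slackness).
Dual feasibility on the basic columns requires 6·y_yeast + 6·y_flour = 81, 3·y_yeast + 6·y_flour = 54.
This yields shadow prices y_yeast = 9, y_flour = 4.5.
Reduced cost of rye loaves: c₃ − yᵀa₃ = 14 − (9·1 + 4.5·2) = 14 − 18 = -4.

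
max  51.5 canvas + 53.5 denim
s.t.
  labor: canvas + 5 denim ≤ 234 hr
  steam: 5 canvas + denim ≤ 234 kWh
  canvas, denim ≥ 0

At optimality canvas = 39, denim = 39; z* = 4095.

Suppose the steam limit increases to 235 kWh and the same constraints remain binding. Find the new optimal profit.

At the optimum: labor uses 234 of 234 (binding); steam uses 234 of 234 (binding).
The binding rows give the dual system: 1·y_labor + 5·y_steam = 51.5 and 5·y_labor + 1·y_steam = 53.5.
→ y_labor = 9 and y_steam = 8.5.
Δz = y_steam·Δb = 8.5 × (1) = 8.5, so new z* = 4095 + 8.5 = 4103.5.

4103.5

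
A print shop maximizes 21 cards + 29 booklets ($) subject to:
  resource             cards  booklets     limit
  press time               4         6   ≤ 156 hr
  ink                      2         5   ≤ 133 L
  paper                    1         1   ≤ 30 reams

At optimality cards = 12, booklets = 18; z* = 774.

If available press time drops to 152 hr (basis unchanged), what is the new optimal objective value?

At the optimum: press time uses 156 of 156 (binding); ink uses 114 of 133 (slack = 19); paper uses 30 of 30 (binding).
Since ink is not tight, its dual is 0.
From A_Bᵀ y = c: 4·y_press time + 1·y_paper = 21; 6·y_press time + 1·y_paper = 29.
This yields shadow prices y_press time = 4, y_paper = 5.
Δz = y_press time·Δb = 4 × (-4) = -16, so new z* = 774 − 16 = 758.

758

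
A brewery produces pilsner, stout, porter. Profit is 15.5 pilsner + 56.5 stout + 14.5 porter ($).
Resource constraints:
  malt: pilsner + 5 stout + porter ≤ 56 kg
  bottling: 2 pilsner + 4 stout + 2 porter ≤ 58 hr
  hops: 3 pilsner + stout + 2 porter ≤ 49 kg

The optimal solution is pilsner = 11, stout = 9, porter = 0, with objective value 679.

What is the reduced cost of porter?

-1

At the optimum: malt uses 56 of 56 (binding); bottling uses 58 of 58 (binding); hops uses 42 of 49 (slack = 7).
Since hops is not tight, its dual is 0.
From A_Bᵀ y = c: 1·y_malt + 2·y_bottling = 15.5; 5·y_malt + 4·y_bottling = 56.5.
→ y_malt = 8.5 and y_bottling = 3.5.
Reduced cost of porter: c₃ − yᵀa₃ = 14.5 − (8.5·1 + 3.5·2) = 14.5 − 15.5 = -1.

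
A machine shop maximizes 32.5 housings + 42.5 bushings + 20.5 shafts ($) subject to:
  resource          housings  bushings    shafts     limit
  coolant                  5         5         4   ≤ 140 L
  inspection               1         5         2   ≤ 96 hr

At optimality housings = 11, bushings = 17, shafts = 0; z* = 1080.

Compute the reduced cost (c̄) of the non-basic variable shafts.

At the optimum: coolant uses 140 of 140 (binding); inspection uses 96 of 96 (binding).
The binding rows give the dual system: 5·y_coolant + 1·y_inspection = 32.5 and 5·y_coolant + 5·y_inspection = 42.5.
This yields shadow prices y_coolant = 6, y_inspection = 2.5.
Reduced cost of shafts: c₃ − yᵀa₃ = 20.5 − (6·4 + 2.5·2) = 20.5 − 29 = -8.5.

-8.5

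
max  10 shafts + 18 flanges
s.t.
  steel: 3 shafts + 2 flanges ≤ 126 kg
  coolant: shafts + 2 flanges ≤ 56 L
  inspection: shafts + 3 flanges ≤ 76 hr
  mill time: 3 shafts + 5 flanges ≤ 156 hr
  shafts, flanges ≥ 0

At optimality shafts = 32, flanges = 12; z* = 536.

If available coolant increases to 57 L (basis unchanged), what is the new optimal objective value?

Binding: coolant and mill time. Non-binding: steel (6 unused), inspection (8 unused).
By complementary slackness, y = 0 for the non-binding constraints.
Dual feasibility on the basic columns requires 1·y_coolant + 3·y_mill time = 10, 2·y_coolant + 5·y_mill time = 18.
→ y_coolant = 4 and y_mill time = 2.
Δz = y_coolant·Δb = 4 × (1) = 4, so new z* = 536 + 4 = 540.

540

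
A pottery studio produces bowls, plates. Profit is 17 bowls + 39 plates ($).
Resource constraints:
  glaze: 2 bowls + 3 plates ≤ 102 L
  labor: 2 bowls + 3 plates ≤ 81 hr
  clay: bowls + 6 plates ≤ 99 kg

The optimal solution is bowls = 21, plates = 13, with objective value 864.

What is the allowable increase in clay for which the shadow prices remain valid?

Binding constraints: labor, clay. The basis is B = [[2,3],[1,6]] with det 9.
Per unit increase in clay, x* moves by d = (-0.3333, 0.2222).
The basis stays optimal until bowls reaches 0; allowable increase = 63 kg.

63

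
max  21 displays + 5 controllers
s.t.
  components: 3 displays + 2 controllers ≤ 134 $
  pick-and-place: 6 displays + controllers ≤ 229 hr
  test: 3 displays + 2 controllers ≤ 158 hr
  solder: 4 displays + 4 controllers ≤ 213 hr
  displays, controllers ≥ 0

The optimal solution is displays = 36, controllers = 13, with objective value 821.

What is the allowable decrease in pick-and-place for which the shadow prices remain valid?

38.25

Binding constraints: components, pick-and-place. The basis is B = [[3,2],[6,1]] with det -9.
Per unit decrease in pick-and-place, x* moves by d = (-0.2222, 0.3333).
The basis stays optimal until solder becomes binding; allowable decrease = 38.25 hr.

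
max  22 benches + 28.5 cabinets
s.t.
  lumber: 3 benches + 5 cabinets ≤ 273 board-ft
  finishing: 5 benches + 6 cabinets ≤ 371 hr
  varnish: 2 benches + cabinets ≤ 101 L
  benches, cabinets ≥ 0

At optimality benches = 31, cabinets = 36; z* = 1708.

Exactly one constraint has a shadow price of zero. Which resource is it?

lumber: 273/273 (binding)
finishing: 371/371 (binding)
varnish: 98/101 (slack 3)
By complementary slackness, a constraint with positive slack has shadow price 0 → varnish.

varnish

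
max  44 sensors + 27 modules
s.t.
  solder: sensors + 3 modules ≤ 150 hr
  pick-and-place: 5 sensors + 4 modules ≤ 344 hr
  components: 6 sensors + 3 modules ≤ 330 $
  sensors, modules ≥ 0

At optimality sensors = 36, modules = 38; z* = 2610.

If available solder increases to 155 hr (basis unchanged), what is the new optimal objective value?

Binding: solder and components. Non-binding: pick-and-place (12 unused).
By complementary slackness, y = 0 for the non-binding constraint.
Dual feasibility on the basic columns requires 1·y_solder + 6·y_components = 44, 3·y_solder + 3·y_components = 27.
Solving: y_solder = 2, y_components = 7.
Δz = y_solder·Δb = 2 × (5) = 10, so new z* = 2610 + 10 = 2620.

2620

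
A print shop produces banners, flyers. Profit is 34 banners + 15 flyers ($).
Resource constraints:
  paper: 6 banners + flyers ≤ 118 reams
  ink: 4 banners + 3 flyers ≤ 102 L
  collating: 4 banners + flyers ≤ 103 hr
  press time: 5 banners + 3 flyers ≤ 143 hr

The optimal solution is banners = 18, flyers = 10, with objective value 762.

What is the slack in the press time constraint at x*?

23

press time used = 5·18 + 3·10 = 120; slack = 143 − 120 = 23.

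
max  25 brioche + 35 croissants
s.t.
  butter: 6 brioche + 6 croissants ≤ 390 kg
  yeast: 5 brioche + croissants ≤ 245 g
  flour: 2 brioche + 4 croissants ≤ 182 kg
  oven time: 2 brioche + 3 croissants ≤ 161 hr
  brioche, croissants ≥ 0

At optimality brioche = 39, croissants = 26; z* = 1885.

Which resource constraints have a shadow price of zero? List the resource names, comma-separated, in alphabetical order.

oven time, yeast

butter: 390/390 (binding)
yeast: 221/245 (slack 24)
flour: 182/182 (binding)
oven time: 156/161 (slack 5)
By complementary slackness, a constraint with positive slack has shadow price 0 → oven time, yeast.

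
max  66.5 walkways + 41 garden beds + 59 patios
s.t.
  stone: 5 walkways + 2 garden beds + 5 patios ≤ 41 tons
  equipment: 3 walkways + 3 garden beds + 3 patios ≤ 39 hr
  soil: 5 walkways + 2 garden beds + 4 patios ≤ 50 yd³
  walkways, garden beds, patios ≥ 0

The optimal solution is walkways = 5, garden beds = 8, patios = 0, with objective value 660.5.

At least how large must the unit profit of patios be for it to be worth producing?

At the optimum: stone uses 41 of 41 (binding); equipment uses 39 of 39 (binding); soil uses 41 of 50 (slack = 9).
Slack constraints have shadow price 0 (complementary slackness).
From A_Bᵀ y = c: 5·y_stone + 3·y_equipment = 66.5; 2·y_stone + 3·y_equipment = 41.
This yields shadow prices y_stone = 8.5, y_equipment = 8.
patios enters the basis when its profit ≥ yᵀa₃ = 8.5·5 + 8·3 = 66.5.

66.5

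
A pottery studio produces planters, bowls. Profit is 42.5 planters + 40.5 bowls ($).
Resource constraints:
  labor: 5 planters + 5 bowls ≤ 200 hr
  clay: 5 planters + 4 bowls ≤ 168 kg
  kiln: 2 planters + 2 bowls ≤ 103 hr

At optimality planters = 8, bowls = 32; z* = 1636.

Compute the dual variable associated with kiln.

0

Check each constraint at x*: labor 200/200 (tight); clay 168/168 (tight); kiln 80/103 (slack 23).
By complementary slackness, y = 0 for the non-binding constraint.
Dual feasibility on the basic columns requires 5·y_labor + 5·y_clay = 42.5, 5·y_labor + 4·y_clay = 40.5.
→ y_labor = 6.5 and y_clay = 2.
Shadow price of kiln = 0.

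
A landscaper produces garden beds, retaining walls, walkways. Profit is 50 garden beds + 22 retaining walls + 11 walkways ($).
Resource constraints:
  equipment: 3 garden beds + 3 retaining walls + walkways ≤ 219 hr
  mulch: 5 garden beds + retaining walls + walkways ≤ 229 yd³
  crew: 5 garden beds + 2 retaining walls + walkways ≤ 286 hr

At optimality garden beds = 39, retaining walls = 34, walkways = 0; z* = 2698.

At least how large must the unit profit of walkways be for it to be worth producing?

12

Binding: equipment and mulch. Non-binding: crew (23 unused).
By complementary slackness, y = 0 for the non-binding constraint.
From A_Bᵀ y = c: 3·y_equipment + 5·y_mulch = 50; 3·y_equipment + 1·y_mulch = 22.
Solving: y_equipment = 5, y_mulch = 7.
walkways enters the basis when its profit ≥ yᵀa₃ = 5·1 + 7·1 = 12.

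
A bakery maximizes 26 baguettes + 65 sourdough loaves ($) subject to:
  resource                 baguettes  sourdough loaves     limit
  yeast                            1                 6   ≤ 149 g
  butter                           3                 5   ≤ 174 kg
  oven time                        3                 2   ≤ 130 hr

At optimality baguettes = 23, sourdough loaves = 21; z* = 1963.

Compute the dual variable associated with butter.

Check each constraint at x*: yeast 149/149 (tight); butter 174/174 (tight); oven time 111/130 (slack 19).
By complementary slackness, y = 0 for the non-binding constraint.
Dual feasibility on the basic columns requires 1·y_yeast + 3·y_butter = 26, 6·y_yeast + 5·y_butter = 65.
→ y_yeast = 5 and y_butter = 7.
Shadow price of butter = 7.

7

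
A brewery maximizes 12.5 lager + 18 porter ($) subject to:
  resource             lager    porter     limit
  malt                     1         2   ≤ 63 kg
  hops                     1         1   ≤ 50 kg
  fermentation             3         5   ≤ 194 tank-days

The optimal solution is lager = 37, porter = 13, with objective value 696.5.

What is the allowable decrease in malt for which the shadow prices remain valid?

13

Binding constraints: malt, hops. The basis is B = [[1,2],[1,1]] with det -1.
Per unit decrease in malt, x* moves by d = (1, -1).
The basis stays optimal until porter reaches 0; allowable decrease = 13 kg.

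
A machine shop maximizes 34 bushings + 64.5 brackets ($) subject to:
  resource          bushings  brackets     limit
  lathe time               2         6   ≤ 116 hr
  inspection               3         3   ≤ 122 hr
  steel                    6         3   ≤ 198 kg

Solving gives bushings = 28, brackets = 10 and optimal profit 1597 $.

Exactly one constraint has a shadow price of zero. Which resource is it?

lathe time: 116/116 (binding)
inspection: 114/122 (slack 8)
steel: 198/198 (binding)
By complementary slackness, a constraint with positive slack has shadow price 0 → inspection.

inspection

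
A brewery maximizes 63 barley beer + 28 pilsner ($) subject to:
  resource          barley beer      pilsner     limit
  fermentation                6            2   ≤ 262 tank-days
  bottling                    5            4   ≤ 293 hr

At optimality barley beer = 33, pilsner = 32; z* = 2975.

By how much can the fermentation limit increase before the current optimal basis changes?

89.6

Binding constraints: fermentation, bottling. The basis is B = [[6,2],[5,4]] with det 14.
Per unit increase in fermentation, x* moves by d = (0.2857, -0.3571).
The basis stays optimal until pilsner reaches 0; allowable increase = 89.6 tank-days.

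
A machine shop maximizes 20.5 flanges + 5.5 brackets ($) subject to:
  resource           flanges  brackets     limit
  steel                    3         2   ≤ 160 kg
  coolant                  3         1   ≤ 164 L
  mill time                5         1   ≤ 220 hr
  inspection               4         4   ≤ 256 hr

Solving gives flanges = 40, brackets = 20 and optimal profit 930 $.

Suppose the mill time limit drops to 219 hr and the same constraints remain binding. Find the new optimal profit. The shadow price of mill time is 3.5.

Δb = -1, so new z* = 930 + (3.5)·(-1) = 930 − 3.5 = 926.5.

926.5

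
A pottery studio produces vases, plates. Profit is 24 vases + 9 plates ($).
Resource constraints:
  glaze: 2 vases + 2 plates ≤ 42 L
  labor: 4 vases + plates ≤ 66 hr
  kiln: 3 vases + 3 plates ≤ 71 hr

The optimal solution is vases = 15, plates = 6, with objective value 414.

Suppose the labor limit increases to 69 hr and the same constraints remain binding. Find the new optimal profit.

At the optimum: glaze uses 42 of 42 (binding); labor uses 66 of 66 (binding); kiln uses 63 of 71 (slack = 8).
Since kiln is not tight, its dual is 0.
The binding rows give the dual system: 2·y_glaze + 4·y_labor = 24 and 2·y_glaze + 1·y_labor = 9.
Solving: y_glaze = 2, y_labor = 5.
Δz = y_labor·Δb = 5 × (3) = 15, so new z* = 414 + 15 = 429.

429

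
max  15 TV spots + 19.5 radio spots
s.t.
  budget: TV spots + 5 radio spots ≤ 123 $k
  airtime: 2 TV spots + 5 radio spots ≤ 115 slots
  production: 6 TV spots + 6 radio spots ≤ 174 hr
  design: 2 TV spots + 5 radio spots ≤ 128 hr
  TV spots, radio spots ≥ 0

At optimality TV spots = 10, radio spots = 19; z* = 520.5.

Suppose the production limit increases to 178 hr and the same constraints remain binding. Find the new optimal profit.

528.5

At the optimum: budget uses 105 of 123 (slack = 18); airtime uses 115 of 115 (binding); production uses 174 of 174 (binding); design uses 115 of 128 (slack = 13).
Since budget, design are not tight, their duals are 0.
Dual feasibility on the basic columns requires 2·y_airtime + 6·y_production = 15, 5·y_airtime + 6·y_production = 19.5.
→ y_airtime = 1.5 and y_production = 2.
Δz = y_production·Δb = 2 × (4) = 8, so new z* = 520.5 + 8 = 528.5.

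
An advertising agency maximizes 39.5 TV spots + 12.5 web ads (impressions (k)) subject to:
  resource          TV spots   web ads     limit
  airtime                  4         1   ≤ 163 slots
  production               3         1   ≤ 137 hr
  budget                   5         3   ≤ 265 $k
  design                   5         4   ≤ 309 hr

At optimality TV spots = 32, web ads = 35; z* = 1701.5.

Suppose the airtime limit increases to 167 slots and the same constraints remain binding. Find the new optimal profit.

1733.5

At the optimum: airtime uses 163 of 163 (binding); production uses 131 of 137 (slack = 6); budget uses 265 of 265 (binding); design uses 300 of 309 (slack = 9).
Slack constraints have shadow price 0 (complementary slackness).
The binding rows give the dual system: 4·y_airtime + 5·y_budget = 39.5 and 1·y_airtime + 3·y_budget = 12.5.
Solving: y_airtime = 8, y_budget = 1.5.
Δz = y_airtime·Δb = 8 × (4) = 32, so new z* = 1701.5 + 32 = 1733.5.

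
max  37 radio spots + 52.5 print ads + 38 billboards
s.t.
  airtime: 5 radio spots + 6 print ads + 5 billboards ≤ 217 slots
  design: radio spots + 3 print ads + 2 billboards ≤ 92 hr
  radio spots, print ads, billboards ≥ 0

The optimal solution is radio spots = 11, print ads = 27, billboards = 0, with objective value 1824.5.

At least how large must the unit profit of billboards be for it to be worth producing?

41.5

Check each constraint at x*: airtime 217/217 (tight); design 92/92 (tight).
Dual feasibility on the basic columns requires 5·y_airtime + 1·y_design = 37, 6·y_airtime + 3·y_design = 52.5.
Solving: y_airtime = 6.5, y_design = 4.5.
billboards enters the basis when its profit ≥ yᵀa₃ = 6.5·5 + 4.5·2 = 41.5.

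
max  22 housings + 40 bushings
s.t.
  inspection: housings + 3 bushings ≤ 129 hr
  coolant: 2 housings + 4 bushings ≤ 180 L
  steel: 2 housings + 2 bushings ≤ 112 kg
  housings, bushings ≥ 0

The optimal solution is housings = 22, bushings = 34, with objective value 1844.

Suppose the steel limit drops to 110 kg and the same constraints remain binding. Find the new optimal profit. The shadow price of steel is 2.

Δb = -2, so new z* = 1844 + (2)·(-2) = 1844 − 4 = 1840.

1840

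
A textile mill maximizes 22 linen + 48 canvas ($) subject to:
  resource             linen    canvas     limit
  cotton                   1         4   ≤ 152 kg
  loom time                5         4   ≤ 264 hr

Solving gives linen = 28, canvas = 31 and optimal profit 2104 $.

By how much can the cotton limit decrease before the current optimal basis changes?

99.2

Binding constraints: cotton, loom time. The basis is B = [[1,4],[5,4]] with det -16.
Per unit decrease in cotton, x* moves by d = (0.25, -0.3125).
The basis stays optimal until canvas reaches 0; allowable decrease = 99.2 kg.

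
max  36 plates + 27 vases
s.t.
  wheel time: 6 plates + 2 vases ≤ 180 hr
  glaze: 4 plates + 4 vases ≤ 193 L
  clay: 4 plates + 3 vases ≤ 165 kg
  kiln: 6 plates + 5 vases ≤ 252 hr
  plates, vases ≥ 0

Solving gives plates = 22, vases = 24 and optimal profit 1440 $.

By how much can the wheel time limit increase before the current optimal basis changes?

Binding constraints: wheel time, kiln. The basis is B = [[6,2],[6,5]] with det 18.
Per unit increase in wheel time, x* moves by d = (0.2778, -0.3333).
The basis stays optimal until clay becomes binding; allowable increase = 45 hr.

45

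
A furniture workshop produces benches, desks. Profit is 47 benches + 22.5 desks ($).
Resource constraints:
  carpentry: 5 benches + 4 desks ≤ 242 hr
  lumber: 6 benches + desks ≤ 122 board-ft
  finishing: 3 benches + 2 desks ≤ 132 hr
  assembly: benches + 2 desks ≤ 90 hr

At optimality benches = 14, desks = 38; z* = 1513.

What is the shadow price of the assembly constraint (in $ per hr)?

8

Check each constraint at x*: carpentry 222/242 (slack 20); lumber 122/122 (tight); finishing 118/132 (slack 14); assembly 90/90 (tight).
Slack constraints have shadow price 0 (complementary slackness).
Dual feasibility on the basic columns requires 6·y_lumber + 1·y_assembly = 47, 1·y_lumber + 2·y_assembly = 22.5.
Solving: y_lumber = 6.5, y_assembly = 8.
Shadow price of assembly = 8.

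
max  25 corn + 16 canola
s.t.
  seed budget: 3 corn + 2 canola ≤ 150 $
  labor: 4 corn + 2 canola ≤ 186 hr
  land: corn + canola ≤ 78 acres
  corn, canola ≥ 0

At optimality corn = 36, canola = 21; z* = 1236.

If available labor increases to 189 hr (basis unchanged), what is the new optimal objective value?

1239

Check each constraint at x*: seed budget 150/150 (tight); labor 186/186 (tight); land 57/78 (slack 21).
Since land is not tight, its dual is 0.
Dual feasibility on the basic columns requires 3·y_seed budget + 4·y_labor = 25, 2·y_seed budget + 2·y_labor = 16.
Solving: y_seed budget = 7, y_labor = 1.
Δz = y_labor·Δb = 1 × (3) = 3, so new z* = 1236 + 3 = 1239.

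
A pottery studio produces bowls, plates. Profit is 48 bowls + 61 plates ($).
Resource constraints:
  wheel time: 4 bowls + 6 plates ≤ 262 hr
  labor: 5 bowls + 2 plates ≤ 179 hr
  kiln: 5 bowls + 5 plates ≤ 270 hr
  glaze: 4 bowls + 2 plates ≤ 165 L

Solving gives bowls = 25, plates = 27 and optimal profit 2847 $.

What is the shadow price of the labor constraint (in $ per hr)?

2

Binding: wheel time and labor. Non-binding: kiln (10 unused), glaze (11 unused).
Since kiln, glaze are not tight, their duals are 0.
The binding rows give the dual system: 4·y_wheel time + 5·y_labor = 48 and 6·y_wheel time + 2·y_labor = 61.
Solving: y_wheel time = 9.5, y_labor = 2.
Shadow price of labor = 2.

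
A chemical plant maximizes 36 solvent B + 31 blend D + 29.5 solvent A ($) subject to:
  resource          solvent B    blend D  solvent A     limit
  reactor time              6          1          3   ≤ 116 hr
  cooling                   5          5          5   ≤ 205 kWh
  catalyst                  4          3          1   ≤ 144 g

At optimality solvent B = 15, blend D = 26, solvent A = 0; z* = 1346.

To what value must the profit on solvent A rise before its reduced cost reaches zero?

At the optimum: reactor time uses 116 of 116 (binding); cooling uses 205 of 205 (binding); catalyst uses 138 of 144 (slack = 6).
By complementary slackness, y = 0 for the non-binding constraint.
From A_Bᵀ y = c: 6·y_reactor time + 5·y_cooling = 36; 1·y_reactor time + 5·y_cooling = 31.
Solving: y_reactor time = 1, y_cooling = 6.
solvent A enters the basis when its profit ≥ yᵀa₃ = 1·3 + 6·5 = 33.

33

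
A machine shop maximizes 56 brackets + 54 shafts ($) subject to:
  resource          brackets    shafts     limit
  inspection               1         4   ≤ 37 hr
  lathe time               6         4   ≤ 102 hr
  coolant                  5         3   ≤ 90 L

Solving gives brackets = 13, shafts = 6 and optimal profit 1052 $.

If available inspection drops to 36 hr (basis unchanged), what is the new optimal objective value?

Binding: inspection and lathe time. Non-binding: coolant (7 unused).
Since coolant is not tight, its dual is 0.
From A_Bᵀ y = c: 1·y_inspection + 6·y_lathe time = 56; 4·y_inspection + 4·y_lathe time = 54.
Solving: y_inspection = 5, y_lathe time = 8.5.
Δz = y_inspection·Δb = 5 × (-1) = -5, so new z* = 1052 − 5 = 1047.

1047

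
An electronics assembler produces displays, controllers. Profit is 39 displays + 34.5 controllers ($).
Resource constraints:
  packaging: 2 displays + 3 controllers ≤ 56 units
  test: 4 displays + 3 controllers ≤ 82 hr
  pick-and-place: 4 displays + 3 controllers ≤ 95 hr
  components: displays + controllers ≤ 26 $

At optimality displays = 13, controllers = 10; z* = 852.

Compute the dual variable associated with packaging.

3.5

Check each constraint at x*: packaging 56/56 (tight); test 82/82 (tight); pick-and-place 82/95 (slack 13); components 23/26 (slack 3).
Slack constraints have shadow price 0 (complementary slackness).
From A_Bᵀ y = c: 2·y_packaging + 4·y_test = 39; 3·y_packaging + 3·y_test = 34.5.
This yields shadow prices y_packaging = 3.5, y_test = 8.
Shadow price of packaging = 3.5.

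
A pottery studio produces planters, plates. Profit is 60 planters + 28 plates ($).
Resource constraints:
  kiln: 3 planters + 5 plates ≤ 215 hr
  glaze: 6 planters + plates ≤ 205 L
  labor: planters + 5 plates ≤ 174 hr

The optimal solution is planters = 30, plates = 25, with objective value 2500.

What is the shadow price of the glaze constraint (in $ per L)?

8

Binding: kiln and glaze. Non-binding: labor (19 unused).
Since labor is not tight, its dual is 0.
From A_Bᵀ y = c: 3·y_kiln + 6·y_glaze = 60; 5·y_kiln + 1·y_glaze = 28.
Solving: y_kiln = 4, y_glaze = 8.
Shadow price of glaze = 8.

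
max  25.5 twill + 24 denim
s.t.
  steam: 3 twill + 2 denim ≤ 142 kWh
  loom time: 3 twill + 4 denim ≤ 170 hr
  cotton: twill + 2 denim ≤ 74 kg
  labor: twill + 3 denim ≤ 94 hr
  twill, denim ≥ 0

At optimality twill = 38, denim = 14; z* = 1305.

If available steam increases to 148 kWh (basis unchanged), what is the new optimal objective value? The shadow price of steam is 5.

Δb = 6, so new z* = 1305 + (5)·(6) = 1305 + 30 = 1335.

1335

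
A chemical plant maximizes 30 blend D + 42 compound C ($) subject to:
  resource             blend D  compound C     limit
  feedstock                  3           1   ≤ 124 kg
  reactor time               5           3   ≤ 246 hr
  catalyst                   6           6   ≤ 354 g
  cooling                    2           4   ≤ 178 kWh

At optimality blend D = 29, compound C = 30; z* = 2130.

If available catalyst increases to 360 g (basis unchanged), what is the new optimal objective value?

2148

Binding: catalyst and cooling. Non-binding: feedstock (7 unused), reactor time (11 unused).
By complementary slackness, y = 0 for the non-binding constraints.
From A_Bᵀ y = c: 6·y_catalyst + 2·y_cooling = 30; 6·y_catalyst + 4·y_cooling = 42.
Solving: y_catalyst = 3, y_cooling = 6.
Δz = y_catalyst·Δb = 3 × (6) = 18, so new z* = 2130 + 18 = 2148.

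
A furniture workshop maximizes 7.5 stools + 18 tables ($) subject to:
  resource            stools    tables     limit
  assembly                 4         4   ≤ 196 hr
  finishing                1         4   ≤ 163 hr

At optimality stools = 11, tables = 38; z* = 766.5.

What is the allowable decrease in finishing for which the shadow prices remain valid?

114

Binding constraints: assembly, finishing. The basis is B = [[4,4],[1,4]] with det 12.
Per unit decrease in finishing, x* moves by d = (0.3333, -0.3333).
The basis stays optimal until tables reaches 0; allowable decrease = 114 hr.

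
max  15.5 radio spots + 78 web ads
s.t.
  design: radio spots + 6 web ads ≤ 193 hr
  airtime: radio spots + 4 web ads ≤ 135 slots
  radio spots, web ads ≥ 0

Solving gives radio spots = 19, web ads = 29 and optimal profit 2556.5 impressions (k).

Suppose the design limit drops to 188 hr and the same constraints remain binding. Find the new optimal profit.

At the optimum: design uses 193 of 193 (binding); airtime uses 135 of 135 (binding).
The binding rows give the dual system: 1·y_design + 1·y_airtime = 15.5 and 6·y_design + 4·y_airtime = 78.
Solving: y_design = 8, y_airtime = 7.5.
Δz = y_design·Δb = 8 × (-5) = -40, so new z* = 2556.5 − 40 = 2516.5.

2516.5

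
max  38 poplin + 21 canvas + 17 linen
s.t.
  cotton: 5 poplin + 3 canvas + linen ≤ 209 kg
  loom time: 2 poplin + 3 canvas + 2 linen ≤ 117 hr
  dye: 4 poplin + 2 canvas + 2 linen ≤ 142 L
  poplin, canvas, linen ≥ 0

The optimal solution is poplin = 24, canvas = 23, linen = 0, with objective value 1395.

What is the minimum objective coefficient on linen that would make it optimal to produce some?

At the optimum: cotton uses 189 of 209 (slack = 20); loom time uses 117 of 117 (binding); dye uses 142 of 142 (binding).
Slack constraints have shadow price 0 (complementary slackness).
Dual feasibility on the basic columns requires 2·y_loom time + 4·y_dye = 38, 3·y_loom time + 2·y_dye = 21.
Solving: y_loom time = 1, y_dye = 9.
linen enters the basis when its profit ≥ yᵀa₃ = 1·2 + 9·2 = 20.

20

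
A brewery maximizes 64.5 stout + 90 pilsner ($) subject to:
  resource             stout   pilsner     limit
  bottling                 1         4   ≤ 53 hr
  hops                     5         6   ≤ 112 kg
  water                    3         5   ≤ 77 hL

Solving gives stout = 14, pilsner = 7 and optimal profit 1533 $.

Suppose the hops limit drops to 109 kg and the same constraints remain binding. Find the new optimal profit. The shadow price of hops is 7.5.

Δb = -3, so new z* = 1533 + (7.5)·(-3) = 1533 − 22.5 = 1510.5.

1510.5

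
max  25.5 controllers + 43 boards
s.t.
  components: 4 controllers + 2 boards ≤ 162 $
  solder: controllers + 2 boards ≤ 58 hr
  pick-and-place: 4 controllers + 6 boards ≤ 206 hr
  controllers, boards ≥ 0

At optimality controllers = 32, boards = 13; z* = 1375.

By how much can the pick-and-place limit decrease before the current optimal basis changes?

Binding constraints: solder, pick-and-place. The basis is B = [[1,2],[4,6]] with det -2.
Per unit decrease in pick-and-place, x* moves by d = (-1, 0.5).
The basis stays optimal until controllers reaches 0; allowable decrease = 32 hr.

32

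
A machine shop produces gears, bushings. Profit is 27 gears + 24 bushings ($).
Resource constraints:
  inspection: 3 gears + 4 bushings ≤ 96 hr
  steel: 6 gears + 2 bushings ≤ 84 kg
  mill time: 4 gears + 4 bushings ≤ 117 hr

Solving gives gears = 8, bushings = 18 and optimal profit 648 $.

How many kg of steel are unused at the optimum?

steel used = 6·8 + 2·18 = 84; slack = 84 − 84 = 0.

0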